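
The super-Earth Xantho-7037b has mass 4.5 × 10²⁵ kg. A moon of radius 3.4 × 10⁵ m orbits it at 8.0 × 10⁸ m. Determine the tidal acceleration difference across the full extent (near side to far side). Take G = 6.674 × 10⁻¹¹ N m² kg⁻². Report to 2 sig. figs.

8.0 × 10⁻⁶ m/s²

Δa = 4GMr/d³
   = 4 × (6.674 × 10⁻¹¹) × (4.5 × 10²⁵) × (3.4 × 10⁵) / (8.0 × 10⁸)³
   = 8.0 × 10⁻⁶ m/s²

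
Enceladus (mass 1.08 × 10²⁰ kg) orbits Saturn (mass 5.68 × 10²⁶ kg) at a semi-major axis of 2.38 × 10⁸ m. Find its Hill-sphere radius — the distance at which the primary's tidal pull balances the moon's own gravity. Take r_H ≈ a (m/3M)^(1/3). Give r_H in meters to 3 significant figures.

9.49 × 10⁵ m

r_H ≈ a (m/3M)^(1/3)
    = (2.38 × 10⁸) × (1.08 × 10²⁰ / (3 × 5.68 × 10²⁶))^(1/3)
    = 9.49 × 10⁵ m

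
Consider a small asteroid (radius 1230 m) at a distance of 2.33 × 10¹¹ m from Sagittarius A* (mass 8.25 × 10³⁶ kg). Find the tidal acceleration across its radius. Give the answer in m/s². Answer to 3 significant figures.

1.07 × 10⁻⁴ m/s²

Δg = 2GMr/d³
   = 2 × (6.674 × 10⁻¹¹) × (8.25 × 10³⁶) × (1230) / (2.33 × 10¹¹)³
   = 1.07 × 10⁻⁴ m/s²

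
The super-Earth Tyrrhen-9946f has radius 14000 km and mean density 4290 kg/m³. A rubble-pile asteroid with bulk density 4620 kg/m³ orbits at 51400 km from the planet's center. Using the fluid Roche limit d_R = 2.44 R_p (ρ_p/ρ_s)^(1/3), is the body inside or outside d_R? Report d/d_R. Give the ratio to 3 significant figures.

outside; d/d_R ≈ 1.54

d_R = 2.44 × (14000 km) × (4290/4620)^(1/3) = 33330 km
d/d_R = (51400) / (33330) = 1.54
Since d/d_R > 1, the body is outside the Roche limit.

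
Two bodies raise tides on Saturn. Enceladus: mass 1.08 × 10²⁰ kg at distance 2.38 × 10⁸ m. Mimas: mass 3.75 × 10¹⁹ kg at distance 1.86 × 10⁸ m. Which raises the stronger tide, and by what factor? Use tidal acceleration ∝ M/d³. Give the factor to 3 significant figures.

Enceladus, by a factor of ≈ 1.37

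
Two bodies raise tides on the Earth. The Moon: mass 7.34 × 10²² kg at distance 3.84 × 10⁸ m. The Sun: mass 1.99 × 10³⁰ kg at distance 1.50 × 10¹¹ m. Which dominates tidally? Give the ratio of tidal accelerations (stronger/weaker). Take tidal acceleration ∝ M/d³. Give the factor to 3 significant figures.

Compare M/d³ for the two perturbers:
The Moon: (7.34 × 10²²) / (3.84 × 10⁸)³ = 1.296 × 10⁻³
The Sun: (1.99 × 10³⁰) / (1.50 × 10¹¹)³ = 5.896 × 10⁻⁴
Ratio (larger/smaller) = 2.20

The Moon, by a factor of ≈ 2.20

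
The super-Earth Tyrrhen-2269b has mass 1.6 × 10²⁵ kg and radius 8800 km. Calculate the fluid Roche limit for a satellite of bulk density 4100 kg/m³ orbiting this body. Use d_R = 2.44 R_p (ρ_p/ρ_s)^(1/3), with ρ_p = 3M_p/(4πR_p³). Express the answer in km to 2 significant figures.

24000 km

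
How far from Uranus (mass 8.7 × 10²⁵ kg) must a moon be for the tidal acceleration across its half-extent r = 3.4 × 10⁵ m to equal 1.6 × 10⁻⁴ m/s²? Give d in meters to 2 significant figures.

2.9 × 10⁸ m

2GMr/d³ = a_tidal  ⇒  d = (2GMr / a_tidal)^(1/3)
d = (2 × 6.674×10⁻¹¹ × (8.7 × 10²⁵) × (3.4 × 10⁵) / (1.6 × 10⁻⁴))^(1/3)
  = 2.9 × 10⁸ m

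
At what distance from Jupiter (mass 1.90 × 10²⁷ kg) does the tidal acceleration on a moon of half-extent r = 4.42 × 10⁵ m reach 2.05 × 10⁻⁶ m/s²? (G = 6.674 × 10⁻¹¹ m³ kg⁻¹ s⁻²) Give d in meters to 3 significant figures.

3.80 × 10⁹ m

2GMr/d³ = a_tidal  ⇒  d = (2GMr / a_tidal)^(1/3)
d = (2 × 6.674×10⁻¹¹ × (1.90 × 10²⁷) × (4.42 × 10⁵) / (2.05 × 10⁻⁶))^(1/3)
  = 3.80 × 10⁹ m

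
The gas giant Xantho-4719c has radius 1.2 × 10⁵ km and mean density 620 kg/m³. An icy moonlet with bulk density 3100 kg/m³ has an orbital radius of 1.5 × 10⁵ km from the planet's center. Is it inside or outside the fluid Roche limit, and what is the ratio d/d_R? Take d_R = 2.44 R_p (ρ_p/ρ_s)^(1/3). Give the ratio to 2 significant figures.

d_R = 2.44 × (1.2 × 10⁵ km) × (620/3100)^(1/3) = 1.712 × 10⁵ km
d/d_R = (1.5 × 10⁵) / (1.712 × 10⁵) = 0.88
Since d/d_R < 1, the body is inside the Roche limit.

inside; d/d_R ≈ 0.88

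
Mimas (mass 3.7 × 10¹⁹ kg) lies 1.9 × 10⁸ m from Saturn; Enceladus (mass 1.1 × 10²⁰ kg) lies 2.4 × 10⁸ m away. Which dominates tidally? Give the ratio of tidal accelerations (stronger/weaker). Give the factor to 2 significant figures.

Enceladus, by a factor of ≈ 1.5

Tidal acceleration ∝ M/d³, so compare M/d³ for each.
Mimas: (3.7 × 10¹⁹) / (1.9 × 10⁸)³ = 5.394 × 10⁻⁶
Enceladus: (1.1 × 10²⁰) / (2.4 × 10⁸)³ = 7.957 × 10⁻⁶
Ratio (larger/smaller) = 1.5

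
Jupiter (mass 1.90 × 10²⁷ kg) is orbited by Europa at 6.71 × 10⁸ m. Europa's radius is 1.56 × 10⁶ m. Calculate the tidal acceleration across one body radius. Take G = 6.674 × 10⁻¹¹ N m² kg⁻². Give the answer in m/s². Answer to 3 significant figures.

1.31 × 10⁻³ m/s²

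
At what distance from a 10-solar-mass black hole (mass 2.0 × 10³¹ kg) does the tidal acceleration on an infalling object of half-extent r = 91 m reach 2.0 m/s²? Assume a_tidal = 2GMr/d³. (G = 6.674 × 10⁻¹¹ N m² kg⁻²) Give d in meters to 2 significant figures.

5.0 × 10⁷ m

2GMr/d³ = a_tidal  ⇒  d = (2GMr / a_tidal)^(1/3)
d = (2 × 6.674×10⁻¹¹ × (2.0 × 10³¹) × (91) / (2.0))^(1/3)
  = 5.0 × 10⁷ m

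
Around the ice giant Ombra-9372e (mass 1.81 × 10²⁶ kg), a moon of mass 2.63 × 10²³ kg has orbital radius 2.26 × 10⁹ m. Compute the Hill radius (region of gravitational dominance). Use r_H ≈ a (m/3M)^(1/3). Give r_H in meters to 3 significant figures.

1.77 × 10⁸ m

r_H ≈ a (m/3M)^(1/3)
    = (2.26 × 10⁹) × (2.63 × 10²³ / (3 × 1.81 × 10²⁶))^(1/3)
    = 1.77 × 10⁸ m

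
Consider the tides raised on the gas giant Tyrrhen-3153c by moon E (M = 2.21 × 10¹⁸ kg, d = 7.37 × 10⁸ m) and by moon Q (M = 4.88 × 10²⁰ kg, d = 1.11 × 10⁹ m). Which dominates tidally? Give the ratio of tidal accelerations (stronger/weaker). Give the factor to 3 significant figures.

Moon Q, by a factor of ≈ 64.6

Tidal stretch scales as M/d³; compute that for each body.
Moon E: (2.21 × 10¹⁸) / (7.37 × 10⁸)³ = 5.521 × 10⁻⁹
Moon Q: (4.88 × 10²⁰) / (1.11 × 10⁹)³ = 3.568 × 10⁻⁷
Ratio (larger/smaller) = 64.6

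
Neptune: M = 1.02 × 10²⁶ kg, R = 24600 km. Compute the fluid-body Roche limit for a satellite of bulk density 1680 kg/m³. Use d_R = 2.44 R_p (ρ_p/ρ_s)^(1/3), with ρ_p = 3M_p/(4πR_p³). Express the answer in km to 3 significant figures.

ρ_p = 3M_p/(4πR_p³) = 3 × (1.02 × 10²⁶) / (4π × (2.46 × 10⁷ m)³) = 1640 kg/m³
d_R = 2.44 × 24600 km × (1640/1680)^(1/3)
    = 59500 km

59500 km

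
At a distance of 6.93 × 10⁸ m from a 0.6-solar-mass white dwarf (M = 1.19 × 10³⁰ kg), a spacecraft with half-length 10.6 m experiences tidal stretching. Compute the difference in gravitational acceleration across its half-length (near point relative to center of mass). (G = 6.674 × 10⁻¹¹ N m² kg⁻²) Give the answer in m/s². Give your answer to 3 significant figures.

5.06 × 10⁻⁶ m/s²

a_tidal = 2GMr/d³
        = 2 × (6.674 × 10⁻¹¹) × (1.19 × 10³⁰) × (10.6) / (6.93 × 10⁸)³
        = 5.06 × 10⁻⁶ m/s²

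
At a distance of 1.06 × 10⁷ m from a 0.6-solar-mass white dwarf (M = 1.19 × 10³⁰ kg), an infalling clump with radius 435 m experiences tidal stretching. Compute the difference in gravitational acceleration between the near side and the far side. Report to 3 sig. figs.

Near-to-far spans 2r, so the tidal difference is twice the near-to-center value: 4GMr/d³.
Δg = 4GMr/d³
   = 4 × (6.674 × 10⁻¹¹) × (1.19 × 10³⁰) × (435) / (1.06 × 10⁷)³
   = 1.16 × 10² m/s²

1.16 × 10² m/s²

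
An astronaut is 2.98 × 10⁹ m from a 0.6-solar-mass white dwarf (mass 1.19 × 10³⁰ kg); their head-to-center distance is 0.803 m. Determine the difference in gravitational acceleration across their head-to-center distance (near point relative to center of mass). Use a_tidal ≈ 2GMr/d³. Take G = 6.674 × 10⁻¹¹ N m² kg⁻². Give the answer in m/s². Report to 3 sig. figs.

Δa = 2GMr/d³
   = 2 × (6.674 × 10⁻¹¹) × (1.19 × 10³⁰) × (0.803) / (2.98 × 10⁹)³
   = 4.82 × 10⁻⁹ m/s²

4.82 × 10⁻⁹ m/s²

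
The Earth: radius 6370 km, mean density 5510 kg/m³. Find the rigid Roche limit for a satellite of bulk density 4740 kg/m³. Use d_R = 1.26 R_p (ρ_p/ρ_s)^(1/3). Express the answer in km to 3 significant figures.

8440 km

d_R = 1.26 × 6370 km × (5510/4740)^(1/3)
    = 8440 km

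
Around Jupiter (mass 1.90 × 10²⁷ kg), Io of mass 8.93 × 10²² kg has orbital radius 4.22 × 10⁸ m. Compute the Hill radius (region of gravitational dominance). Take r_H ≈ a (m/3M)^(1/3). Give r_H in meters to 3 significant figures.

r_H ≈ a (m/3M)^(1/3)
    = (4.22 × 10⁸) × (8.93 × 10²² / (3 × 1.90 × 10²⁷))^(1/3)
    = 1.06 × 10⁷ m

1.06 × 10⁷ m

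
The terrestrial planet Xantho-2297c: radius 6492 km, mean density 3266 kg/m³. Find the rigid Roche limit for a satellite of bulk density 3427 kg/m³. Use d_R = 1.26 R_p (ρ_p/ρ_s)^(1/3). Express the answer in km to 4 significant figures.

8050 km

d_R = 1.26 × 6492 km × (3266/3427)^(1/3)
    = 8050 km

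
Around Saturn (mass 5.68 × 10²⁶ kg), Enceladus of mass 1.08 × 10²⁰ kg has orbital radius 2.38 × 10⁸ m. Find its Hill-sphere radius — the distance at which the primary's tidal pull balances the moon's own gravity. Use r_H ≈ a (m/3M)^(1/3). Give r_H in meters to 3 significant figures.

r_H ≈ a (m/3M)^(1/3)
    = (2.38 × 10⁸) × (1.08 × 10²⁰ / (3 × 5.68 × 10²⁶))^(1/3)
    = 9.49 × 10⁵ m

9.49 × 10⁵ m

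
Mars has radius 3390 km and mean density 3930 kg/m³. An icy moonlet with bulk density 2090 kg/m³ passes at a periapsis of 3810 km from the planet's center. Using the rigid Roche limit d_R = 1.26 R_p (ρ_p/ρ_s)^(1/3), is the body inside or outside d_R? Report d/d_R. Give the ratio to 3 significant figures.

d_R = 1.26 × (3390 km) × (3930/2090)^(1/3) = 5272 km
d/d_R = (3810) / (5272) = 0.723
Since d/d_R < 1, the body is inside the Roche limit.

inside; d/d_R ≈ 0.723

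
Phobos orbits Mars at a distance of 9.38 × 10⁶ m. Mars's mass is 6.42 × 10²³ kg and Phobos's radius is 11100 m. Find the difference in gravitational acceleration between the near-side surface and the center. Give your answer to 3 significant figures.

1.15 × 10⁻³ m/s²

Since r ≪ d, expand the inverse-square field across one radius to get the leading 2GMr/d³ term.
a_tidal = 2GMr/d³
        = 2 × (6.674 × 10⁻¹¹) × (6.42 × 10²³) × (11100) / (9.38 × 10⁶)³
        = 1.15 × 10⁻³ m/s²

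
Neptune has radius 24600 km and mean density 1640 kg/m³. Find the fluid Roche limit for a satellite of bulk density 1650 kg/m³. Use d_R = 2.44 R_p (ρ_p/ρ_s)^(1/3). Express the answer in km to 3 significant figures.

d_R = 2.44 × 24600 km × (1640/1650)^(1/3)
    = 59900 km

59900 km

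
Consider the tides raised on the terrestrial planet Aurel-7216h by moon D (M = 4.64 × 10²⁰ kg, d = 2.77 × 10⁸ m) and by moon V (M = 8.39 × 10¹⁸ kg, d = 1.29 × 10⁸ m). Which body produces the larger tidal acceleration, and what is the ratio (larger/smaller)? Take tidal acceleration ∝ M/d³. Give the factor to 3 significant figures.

The tide-raising term goes as M/d³ (the gradient of a 1/d² field).
Moon D: (4.64 × 10²⁰) / (2.77 × 10⁸)³ = 2.183 × 10⁻⁵
Moon V: (8.39 × 10¹⁸) / (1.29 × 10⁸)³ = 3.908 × 10⁻⁶
Ratio (larger/smaller) = 5.59

Moon D, by a factor of ≈ 5.59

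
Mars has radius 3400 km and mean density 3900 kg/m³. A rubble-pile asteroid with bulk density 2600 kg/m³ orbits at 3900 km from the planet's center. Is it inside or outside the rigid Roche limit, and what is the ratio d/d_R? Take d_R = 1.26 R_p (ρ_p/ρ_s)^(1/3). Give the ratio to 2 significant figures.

inside; d/d_R ≈ 0.80

d_R = 1.26 × (3400 km) × (3900/2600)^(1/3) = 4904 km
d/d_R = (3900) / (4904) = 0.80
Since d/d_R < 1, the body is inside the Roche limit.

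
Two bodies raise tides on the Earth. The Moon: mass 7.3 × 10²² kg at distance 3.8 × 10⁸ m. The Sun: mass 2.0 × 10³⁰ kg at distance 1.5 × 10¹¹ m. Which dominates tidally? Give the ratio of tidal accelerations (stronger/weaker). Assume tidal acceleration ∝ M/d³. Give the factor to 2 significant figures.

Tidal stretch scales as M/d³; compute that for each body.
The Moon: (7.3 × 10²²) / (3.8 × 10⁸)³ = 1.330 × 10⁻³
The Sun: (2.0 × 10³⁰) / (1.5 × 10¹¹)³ = 5.926 × 10⁻⁴
Ratio (larger/smaller) = 2.2

The Moon, by a factor of ≈ 2.2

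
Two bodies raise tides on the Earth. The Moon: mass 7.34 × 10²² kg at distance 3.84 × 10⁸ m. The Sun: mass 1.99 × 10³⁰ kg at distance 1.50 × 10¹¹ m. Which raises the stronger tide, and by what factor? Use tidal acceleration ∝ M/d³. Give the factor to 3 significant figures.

The Moon, by a factor of ≈ 2.20

The tide-raising term goes as M/d³ (the gradient of a 1/d² field).
The Moon: (7.34 × 10²²) / (3.84 × 10⁸)³ = 1.296 × 10⁻³
The Sun: (1.99 × 10³⁰) / (1.50 × 10¹¹)³ = 5.896 × 10⁻⁴
Ratio (larger/smaller) = 2.20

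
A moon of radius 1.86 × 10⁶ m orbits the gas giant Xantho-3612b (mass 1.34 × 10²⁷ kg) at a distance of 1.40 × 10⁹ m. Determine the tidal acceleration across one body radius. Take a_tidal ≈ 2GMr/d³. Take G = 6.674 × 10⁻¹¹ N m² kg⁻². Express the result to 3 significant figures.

1.21 × 10⁻⁴ m/s²

Differencing GM/(d−r)² and GM/d² to first order in r/d gives 2GMr/d³.
Δa = 2GMr/d³
   = 2 × (6.674 × 10⁻¹¹) × (1.34 × 10²⁷) × (1.86 × 10⁶) / (1.40 × 10⁹)³
   = 1.21 × 10⁻⁴ m/s²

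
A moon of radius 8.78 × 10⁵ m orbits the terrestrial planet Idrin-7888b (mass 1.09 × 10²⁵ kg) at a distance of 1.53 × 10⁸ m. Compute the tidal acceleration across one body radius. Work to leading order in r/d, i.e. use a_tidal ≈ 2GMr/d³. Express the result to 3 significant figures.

3.57 × 10⁻⁴ m/s²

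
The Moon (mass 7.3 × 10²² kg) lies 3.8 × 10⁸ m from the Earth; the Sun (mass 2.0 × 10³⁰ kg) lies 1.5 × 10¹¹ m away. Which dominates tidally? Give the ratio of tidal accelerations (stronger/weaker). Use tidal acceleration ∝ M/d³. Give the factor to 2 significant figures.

The Moon, by a factor of ≈ 2.2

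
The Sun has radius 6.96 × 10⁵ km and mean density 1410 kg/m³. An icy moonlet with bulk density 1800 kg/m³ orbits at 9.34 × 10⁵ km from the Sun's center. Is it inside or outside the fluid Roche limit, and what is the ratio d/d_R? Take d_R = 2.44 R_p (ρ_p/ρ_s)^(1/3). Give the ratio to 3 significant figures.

inside; d/d_R ≈ 0.597

d_R = 2.44 × (6.96 × 10⁵ km) × (1410/1800)^(1/3) = 1.565 × 10⁶ km
d/d_R = (9.34 × 10⁵) / (1.565 × 10⁶) = 0.597
Since d/d_R < 1, the body is inside the Roche limit.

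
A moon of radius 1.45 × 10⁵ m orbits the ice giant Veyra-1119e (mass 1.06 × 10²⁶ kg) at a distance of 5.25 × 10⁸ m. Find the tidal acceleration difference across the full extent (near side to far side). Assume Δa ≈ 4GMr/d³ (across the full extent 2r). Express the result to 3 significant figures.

2.84 × 10⁻⁵ m/s²

Δg = 4GMr/d³
   = 4 × (6.674 × 10⁻¹¹) × (1.06 × 10²⁶) × (1.45 × 10⁵) / (5.25 × 10⁸)³
   = 2.84 × 10⁻⁵ m/s²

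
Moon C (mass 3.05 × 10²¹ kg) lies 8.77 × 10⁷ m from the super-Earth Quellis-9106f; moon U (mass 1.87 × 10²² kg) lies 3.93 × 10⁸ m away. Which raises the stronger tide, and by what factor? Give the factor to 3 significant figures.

Compare M/d³ for the two perturbers:
Moon C: (3.05 × 10²¹) / (8.77 × 10⁷)³ = 4.522 × 10⁻³
Moon U: (1.87 × 10²²) / (3.93 × 10⁸)³ = 3.081 × 10⁻⁴
Ratio (larger/smaller) = 14.7

Moon C, by a factor of ≈ 14.7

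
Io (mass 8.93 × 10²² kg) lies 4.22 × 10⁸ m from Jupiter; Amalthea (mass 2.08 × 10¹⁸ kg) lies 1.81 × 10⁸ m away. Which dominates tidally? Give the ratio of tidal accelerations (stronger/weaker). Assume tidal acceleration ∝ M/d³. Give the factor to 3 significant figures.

Io, by a factor of ≈ 3390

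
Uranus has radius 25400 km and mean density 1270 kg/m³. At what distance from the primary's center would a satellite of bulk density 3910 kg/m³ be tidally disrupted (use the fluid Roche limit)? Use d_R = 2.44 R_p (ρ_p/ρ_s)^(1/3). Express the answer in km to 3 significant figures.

42600 km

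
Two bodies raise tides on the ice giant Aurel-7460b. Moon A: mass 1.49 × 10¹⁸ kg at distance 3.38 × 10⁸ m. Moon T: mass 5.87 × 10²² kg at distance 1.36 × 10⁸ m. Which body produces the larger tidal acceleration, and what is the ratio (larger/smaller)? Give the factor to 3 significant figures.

The tide-raising term goes as M/d³ (the gradient of a 1/d² field).
Moon A: (1.49 × 10¹⁸) / (3.38 × 10⁸)³ = 3.859 × 10⁻⁸
Moon T: (5.87 × 10²²) / (1.36 × 10⁸)³ = 2.334 × 10⁻²
Ratio (larger/smaller) = 6.05 × 10⁵

Moon T, by a factor of ≈ 6.05 × 10⁵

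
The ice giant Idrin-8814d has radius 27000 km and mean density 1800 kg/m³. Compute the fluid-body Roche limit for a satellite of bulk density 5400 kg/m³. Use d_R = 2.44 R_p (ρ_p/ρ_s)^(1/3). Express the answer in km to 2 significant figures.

46000 km

d_R = 2.44 × 27000 km × (1800/5400)^(1/3)
    = 46000 km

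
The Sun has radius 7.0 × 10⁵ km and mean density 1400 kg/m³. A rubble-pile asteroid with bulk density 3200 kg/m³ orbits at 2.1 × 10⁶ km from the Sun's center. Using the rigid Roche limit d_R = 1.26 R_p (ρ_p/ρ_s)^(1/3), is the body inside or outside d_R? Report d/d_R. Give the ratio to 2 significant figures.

d_R = 1.26 × (7.0 × 10⁵ km) × (1400/3200)^(1/3) = 6.696 × 10⁵ km
d/d_R = (2.1 × 10⁶) / (6.696 × 10⁵) = 3.1
Since d/d_R > 1, the body is outside the Roche limit.

outside; d/d_R ≈ 3.1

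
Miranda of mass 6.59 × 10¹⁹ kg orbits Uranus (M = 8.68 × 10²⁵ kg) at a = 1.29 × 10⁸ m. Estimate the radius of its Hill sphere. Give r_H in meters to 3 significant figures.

r_H ≈ a (m/3M)^(1/3)
    = (1.29 × 10⁸) × (6.59 × 10¹⁹ / (3 × 8.68 × 10²⁵))^(1/3)
    = 8.16 × 10⁵ m

8.16 × 10⁵ m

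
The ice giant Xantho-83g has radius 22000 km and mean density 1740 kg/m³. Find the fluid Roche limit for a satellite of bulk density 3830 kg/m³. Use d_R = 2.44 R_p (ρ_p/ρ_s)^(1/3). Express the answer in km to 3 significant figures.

d_R = 2.44 × 22000 km × (1740/3830)^(1/3)
    = 41300 km

41300 km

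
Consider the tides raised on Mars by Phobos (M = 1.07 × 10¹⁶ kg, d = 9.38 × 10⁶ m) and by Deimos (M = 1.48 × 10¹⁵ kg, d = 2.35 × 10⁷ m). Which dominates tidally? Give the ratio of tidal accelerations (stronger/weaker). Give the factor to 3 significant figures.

Tidal acceleration ∝ M/d³, so compare M/d³ for each.
Phobos: (1.07 × 10¹⁶) / (9.38 × 10⁶)³ = 1.297 × 10⁻⁵
Deimos: (1.48 × 10¹⁵) / (2.35 × 10⁷)³ = 1.140 × 10⁻⁷
Ratio (larger/smaller) = 114

Phobos, by a factor of ≈ 114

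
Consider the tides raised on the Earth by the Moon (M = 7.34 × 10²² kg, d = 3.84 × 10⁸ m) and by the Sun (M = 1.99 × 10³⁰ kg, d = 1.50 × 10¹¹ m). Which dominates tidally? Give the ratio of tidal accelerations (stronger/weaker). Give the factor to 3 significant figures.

The Moon, by a factor of ≈ 2.20

Tidal stretch scales as M/d³; compute that for each body.
The Moon: (7.34 × 10²²) / (3.84 × 10⁸)³ = 1.296 × 10⁻³
The Sun: (1.99 × 10³⁰) / (1.50 × 10¹¹)³ = 5.896 × 10⁻⁴
Ratio (larger/smaller) = 2.20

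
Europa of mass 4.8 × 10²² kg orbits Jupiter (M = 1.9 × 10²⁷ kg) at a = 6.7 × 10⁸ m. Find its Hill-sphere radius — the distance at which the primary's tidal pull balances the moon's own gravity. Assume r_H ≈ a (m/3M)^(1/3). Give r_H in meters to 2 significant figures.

1.4 × 10⁷ m

r_H ≈ a (m/3M)^(1/3)
    = (6.7 × 10⁸) × (4.8 × 10²² / (3 × 1.9 × 10²⁷))^(1/3)
    = 1.4 × 10⁷ m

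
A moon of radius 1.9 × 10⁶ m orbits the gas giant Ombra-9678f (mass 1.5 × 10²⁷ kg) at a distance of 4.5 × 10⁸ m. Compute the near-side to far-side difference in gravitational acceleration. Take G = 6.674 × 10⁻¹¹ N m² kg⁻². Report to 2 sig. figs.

Near-to-far spans 2r, so the tidal difference is twice the near-to-center value: 4GMr/d³.
a_tidal = 4GMr/d³
        = 4 × (6.674 × 10⁻¹¹) × (1.5 × 10²⁷) × (1.9 × 10⁶) / (4.5 × 10⁸)³
        = 8.3 × 10⁻³ m/s²

8.3 × 10⁻³ m/s²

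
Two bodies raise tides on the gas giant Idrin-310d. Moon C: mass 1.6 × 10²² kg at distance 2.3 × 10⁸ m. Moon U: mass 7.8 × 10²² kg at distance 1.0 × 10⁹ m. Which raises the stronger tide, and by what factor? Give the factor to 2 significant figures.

The tide-raising term goes as M/d³ (the gradient of a 1/d² field).
Moon C: (1.6 × 10²²) / (2.3 × 10⁸)³ = 1.315 × 10⁻³
Moon U: (7.8 × 10²²) / (1.0 × 10⁹)³ = 7.800 × 10⁻⁵
Ratio (larger/smaller) = 17

Moon C, by a factor of ≈ 17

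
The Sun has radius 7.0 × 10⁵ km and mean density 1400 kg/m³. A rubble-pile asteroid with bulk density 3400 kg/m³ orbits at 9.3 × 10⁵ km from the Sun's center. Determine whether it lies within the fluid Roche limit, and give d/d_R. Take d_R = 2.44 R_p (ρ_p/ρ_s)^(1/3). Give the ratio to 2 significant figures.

d_R = 2.44 × (7.0 × 10⁵ km) × (1400/3400)^(1/3) = 1.271 × 10⁶ km
d/d_R = (9.3 × 10⁵) / (1.271 × 10⁶) = 0.73
Since d/d_R < 1, the body is inside the Roche limit.

inside; d/d_R ≈ 0.73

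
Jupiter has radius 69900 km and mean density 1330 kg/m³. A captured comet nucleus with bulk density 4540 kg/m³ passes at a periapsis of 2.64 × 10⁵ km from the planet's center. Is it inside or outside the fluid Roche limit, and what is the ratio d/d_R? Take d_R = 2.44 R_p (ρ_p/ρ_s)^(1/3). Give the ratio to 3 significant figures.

outside; d/d_R ≈ 2.33

d_R = 2.44 × (69900 km) × (1330/4540)^(1/3) = 1.133 × 10⁵ km
d/d_R = (2.64 × 10⁵) / (1.133 × 10⁵) = 2.33
Since d/d_R > 1, the body is outside the Roche limit.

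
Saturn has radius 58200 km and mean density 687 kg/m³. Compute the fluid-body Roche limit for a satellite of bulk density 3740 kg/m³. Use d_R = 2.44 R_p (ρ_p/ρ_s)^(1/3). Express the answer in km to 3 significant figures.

80700 km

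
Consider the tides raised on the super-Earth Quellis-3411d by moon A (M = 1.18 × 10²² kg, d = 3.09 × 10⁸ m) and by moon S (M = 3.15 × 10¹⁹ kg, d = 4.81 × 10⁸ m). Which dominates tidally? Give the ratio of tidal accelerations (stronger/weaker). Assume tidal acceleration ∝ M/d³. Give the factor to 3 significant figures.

Moon A, by a factor of ≈ 1410

The tide-raising term goes as M/d³ (the gradient of a 1/d² field).
Moon A: (1.18 × 10²²) / (3.09 × 10⁸)³ = 4.000 × 10⁻⁴
Moon S: (3.15 × 10¹⁹) / (4.81 × 10⁸)³ = 2.831 × 10⁻⁷
Ratio (larger/smaller) = 1410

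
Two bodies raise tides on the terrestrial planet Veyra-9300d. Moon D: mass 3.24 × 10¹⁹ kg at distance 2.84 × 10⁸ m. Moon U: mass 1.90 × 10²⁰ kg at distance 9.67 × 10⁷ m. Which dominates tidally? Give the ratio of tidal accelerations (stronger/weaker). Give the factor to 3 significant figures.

Tidal stretch scales as M/d³; compute that for each body.
Moon D: (3.24 × 10¹⁹) / (2.84 × 10⁸)³ = 1.414 × 10⁻⁶
Moon U: (1.90 × 10²⁰) / (9.67 × 10⁷)³ = 2.101 × 10⁻⁴
Ratio (larger/smaller) = 149

Moon U, by a factor of ≈ 149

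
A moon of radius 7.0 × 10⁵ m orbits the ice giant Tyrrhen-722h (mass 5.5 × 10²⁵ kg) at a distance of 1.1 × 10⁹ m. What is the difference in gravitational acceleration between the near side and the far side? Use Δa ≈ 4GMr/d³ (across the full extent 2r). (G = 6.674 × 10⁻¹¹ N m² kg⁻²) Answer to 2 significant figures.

7.7 × 10⁻⁶ m/s²

Δa = 4GMr/d³
   = 4 × (6.674 × 10⁻¹¹) × (5.5 × 10²⁵) × (7.0 × 10⁵) / (1.1 × 10⁹)³
   = 7.7 × 10⁻⁶ m/s²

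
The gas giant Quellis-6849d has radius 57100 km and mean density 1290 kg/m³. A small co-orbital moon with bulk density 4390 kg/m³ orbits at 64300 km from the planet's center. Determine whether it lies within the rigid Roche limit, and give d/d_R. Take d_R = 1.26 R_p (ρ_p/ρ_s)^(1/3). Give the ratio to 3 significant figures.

d_R = 1.26 × (57100 km) × (1290/4390)^(1/3) = 47830 km
d/d_R = (64300) / (47830) = 1.34
Since d/d_R > 1, the body is outside the Roche limit.

outside; d/d_R ≈ 1.34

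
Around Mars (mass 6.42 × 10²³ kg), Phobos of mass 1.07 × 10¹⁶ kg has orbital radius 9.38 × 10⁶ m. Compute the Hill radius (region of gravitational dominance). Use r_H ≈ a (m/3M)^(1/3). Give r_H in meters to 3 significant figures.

r_H ≈ a (m/3M)^(1/3)
    = (9.38 × 10⁶) × (1.07 × 10¹⁶ / (3 × 6.42 × 10²³))^(1/3)
    = 1.66 × 10⁴ m

1.66 × 10⁴ m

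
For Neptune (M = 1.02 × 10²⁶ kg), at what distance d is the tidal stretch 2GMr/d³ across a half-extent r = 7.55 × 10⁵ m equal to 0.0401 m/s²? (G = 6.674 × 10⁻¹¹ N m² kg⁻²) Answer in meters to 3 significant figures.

2GMr/d³ = a_tidal  ⇒  d = (2GMr / a_tidal)^(1/3)
d = (2 × 6.674×10⁻¹¹ × (1.02 × 10²⁶) × (7.55 × 10⁵) / (0.0401))^(1/3)
  = 6.35 × 10⁷ m

6.35 × 10⁷ m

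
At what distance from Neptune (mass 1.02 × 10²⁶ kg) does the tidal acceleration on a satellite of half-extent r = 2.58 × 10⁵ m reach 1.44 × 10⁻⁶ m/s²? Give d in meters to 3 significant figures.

1.35 × 10⁹ m

2GMr/d³ = a_tidal  ⇒  d = (2GMr / a_tidal)^(1/3)
d = (2 × 6.674×10⁻¹¹ × (1.02 × 10²⁶) × (2.58 × 10⁵) / (1.44 × 10⁻⁶))^(1/3)
  = 1.35 × 10⁹ m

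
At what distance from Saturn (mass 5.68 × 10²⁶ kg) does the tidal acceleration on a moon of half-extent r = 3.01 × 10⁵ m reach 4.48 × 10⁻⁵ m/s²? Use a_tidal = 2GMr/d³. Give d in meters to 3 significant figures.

7.99 × 10⁸ m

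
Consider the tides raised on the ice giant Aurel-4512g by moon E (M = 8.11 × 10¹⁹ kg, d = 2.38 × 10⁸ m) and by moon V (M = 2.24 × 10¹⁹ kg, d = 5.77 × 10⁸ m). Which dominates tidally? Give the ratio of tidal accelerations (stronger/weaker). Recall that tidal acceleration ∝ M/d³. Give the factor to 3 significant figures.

Tidal acceleration ∝ M/d³, so compare M/d³ for each.
Moon E: (8.11 × 10¹⁹) / (2.38 × 10⁸)³ = 6.016 × 10⁻⁶
Moon V: (2.24 × 10¹⁹) / (5.77 × 10⁸)³ = 1.166 × 10⁻⁷
Ratio (larger/smaller) = 51.6

Moon E, by a factor of ≈ 51.6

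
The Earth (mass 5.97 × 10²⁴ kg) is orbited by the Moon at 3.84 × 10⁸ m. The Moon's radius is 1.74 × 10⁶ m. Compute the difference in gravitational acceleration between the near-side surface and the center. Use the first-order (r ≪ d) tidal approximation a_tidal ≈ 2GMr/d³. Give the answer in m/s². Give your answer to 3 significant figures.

Differencing GM/(d−r)² and GM/d² to first order in r/d gives 2GMr/d³.
Δg = 2GMr/d³
   = 2 × (6.674 × 10⁻¹¹) × (5.97 × 10²⁴) × (1.74 × 10⁶) / (3.84 × 10⁸)³
   = 2.45 × 10⁻⁵ m/s²

2.45 × 10⁻⁵ m/s²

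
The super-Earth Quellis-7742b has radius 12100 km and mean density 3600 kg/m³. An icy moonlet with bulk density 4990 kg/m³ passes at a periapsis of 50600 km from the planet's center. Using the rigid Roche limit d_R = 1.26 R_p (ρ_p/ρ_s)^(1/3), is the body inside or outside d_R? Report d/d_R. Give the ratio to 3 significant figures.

d_R = 1.26 × (12100 km) × (3600/4990)^(1/3) = 13670 km
d/d_R = (50600) / (13670) = 3.70
Since d/d_R > 1, the body is outside the Roche limit.

outside; d/d_R ≈ 3.70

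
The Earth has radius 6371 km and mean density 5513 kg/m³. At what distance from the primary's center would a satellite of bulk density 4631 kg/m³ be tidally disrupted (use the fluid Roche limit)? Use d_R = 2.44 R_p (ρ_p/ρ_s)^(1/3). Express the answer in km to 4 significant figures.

16480 km

d_R = 2.44 × 6371 km × (5513/4631)^(1/3)
    = 16480 km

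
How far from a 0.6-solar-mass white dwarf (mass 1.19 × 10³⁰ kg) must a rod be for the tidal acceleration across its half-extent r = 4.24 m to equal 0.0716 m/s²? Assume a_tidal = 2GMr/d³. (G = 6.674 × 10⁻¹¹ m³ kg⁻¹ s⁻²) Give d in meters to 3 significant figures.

2.11 × 10⁷ m

2GMr/d³ = a_tidal  ⇒  d = (2GMr / a_tidal)^(1/3)
d = (2 × 6.674×10⁻¹¹ × (1.19 × 10³⁰) × (4.24) / (0.0716))^(1/3)
  = 2.11 × 10⁷ m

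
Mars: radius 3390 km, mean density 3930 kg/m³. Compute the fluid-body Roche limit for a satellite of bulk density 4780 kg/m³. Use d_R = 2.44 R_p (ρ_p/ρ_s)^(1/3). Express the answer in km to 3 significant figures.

7750 km

d_R = 2.44 × 3390 km × (3930/4780)^(1/3)
    = 7750 km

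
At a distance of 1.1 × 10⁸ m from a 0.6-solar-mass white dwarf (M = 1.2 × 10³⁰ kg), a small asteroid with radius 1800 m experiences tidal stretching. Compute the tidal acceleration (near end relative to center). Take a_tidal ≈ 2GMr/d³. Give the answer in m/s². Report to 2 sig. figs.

Since r ≪ d, expand the inverse-square field across one radius to get the leading 2GMr/d³ term.
Δg = 2GMr/d³
   = 2 × (6.674 × 10⁻¹¹) × (1.2 × 10³⁰) × (1800) / (1.1 × 10⁸)³
   = 2.2 × 10⁻¹ m/s²

2.2 × 10⁻¹ m/s²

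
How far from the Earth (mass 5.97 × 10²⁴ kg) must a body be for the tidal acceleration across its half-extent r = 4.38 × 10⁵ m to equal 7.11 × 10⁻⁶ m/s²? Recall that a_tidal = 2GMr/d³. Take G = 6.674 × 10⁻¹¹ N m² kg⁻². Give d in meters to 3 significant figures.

3.66 × 10⁸ m

2GMr/d³ = a_tidal  ⇒  d = (2GMr / a_tidal)^(1/3)
d = (2 × 6.674×10⁻¹¹ × (5.97 × 10²⁴) × (4.38 × 10⁵) / (7.11 × 10⁻⁶))^(1/3)
  = 3.66 × 10⁸ m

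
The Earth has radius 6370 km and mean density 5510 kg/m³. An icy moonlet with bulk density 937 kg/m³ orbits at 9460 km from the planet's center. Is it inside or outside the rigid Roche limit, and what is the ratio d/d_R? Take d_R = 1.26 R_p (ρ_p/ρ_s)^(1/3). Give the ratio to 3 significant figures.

inside; d/d_R ≈ 0.653

d_R = 1.26 × (6370 km) × (5510/937)^(1/3) = 14490 km
d/d_R = (9460) / (14490) = 0.653
Since d/d_R < 1, the body is inside the Roche limit.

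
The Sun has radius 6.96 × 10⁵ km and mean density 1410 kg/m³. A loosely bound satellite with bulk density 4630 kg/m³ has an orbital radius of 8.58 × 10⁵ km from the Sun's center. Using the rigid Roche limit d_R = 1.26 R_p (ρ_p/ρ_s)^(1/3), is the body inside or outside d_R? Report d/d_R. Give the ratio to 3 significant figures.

d_R = 1.26 × (6.96 × 10⁵ km) × (1410/4630)^(1/3) = 5.900 × 10⁵ km
d/d_R = (8.58 × 10⁵) / (5.900 × 10⁵) = 1.45
Since d/d_R > 1, the body is outside the Roche limit.

outside; d/d_R ≈ 1.45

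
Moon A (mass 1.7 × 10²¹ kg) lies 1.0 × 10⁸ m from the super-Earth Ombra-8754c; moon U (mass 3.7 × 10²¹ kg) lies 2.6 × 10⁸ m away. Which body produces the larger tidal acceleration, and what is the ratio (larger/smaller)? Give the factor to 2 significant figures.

Moon A, by a factor of ≈ 8.1

Tidal acceleration ∝ M/d³, so compare M/d³ for each.
Moon A: (1.7 × 10²¹) / (1.0 × 10⁸)³ = 1.700 × 10⁻³
Moon U: (3.7 × 10²¹) / (2.6 × 10⁸)³ = 2.105 × 10⁻⁴
Ratio (larger/smaller) = 8.1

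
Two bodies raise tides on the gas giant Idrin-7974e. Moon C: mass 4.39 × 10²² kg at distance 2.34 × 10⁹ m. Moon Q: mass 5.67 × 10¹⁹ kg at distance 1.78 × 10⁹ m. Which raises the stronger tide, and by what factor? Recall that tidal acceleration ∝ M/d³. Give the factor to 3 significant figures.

Tidal acceleration ∝ M/d³, so compare M/d³ for each.
Moon C: (4.39 × 10²²) / (2.34 × 10⁹)³ = 3.426 × 10⁻⁶
Moon Q: (5.67 × 10¹⁹) / (1.78 × 10⁹)³ = 1.005 × 10⁻⁸
Ratio (larger/smaller) = 341

Moon C, by a factor of ≈ 341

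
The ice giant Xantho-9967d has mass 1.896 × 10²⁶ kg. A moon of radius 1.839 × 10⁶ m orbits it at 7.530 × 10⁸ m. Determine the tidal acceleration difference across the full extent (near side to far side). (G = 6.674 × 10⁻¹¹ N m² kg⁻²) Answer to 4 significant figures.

Δa = 4GMr/d³
   = 4 × (6.674 × 10⁻¹¹) × (1.896 × 10²⁶) × (1.839 × 10⁶) / (7.530 × 10⁸)³
   = 2.180 × 10⁻⁴ m/s²

2.180 × 10⁻⁴ m/s²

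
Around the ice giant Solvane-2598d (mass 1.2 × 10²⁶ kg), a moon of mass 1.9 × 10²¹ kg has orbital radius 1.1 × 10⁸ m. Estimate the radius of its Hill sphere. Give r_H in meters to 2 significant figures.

1.9 × 10⁶ m

r_H ≈ a (m/3M)^(1/3)
    = (1.1 × 10⁸) × (1.9 × 10²¹ / (3 × 1.2 × 10²⁶))^(1/3)
    = 1.9 × 10⁶ m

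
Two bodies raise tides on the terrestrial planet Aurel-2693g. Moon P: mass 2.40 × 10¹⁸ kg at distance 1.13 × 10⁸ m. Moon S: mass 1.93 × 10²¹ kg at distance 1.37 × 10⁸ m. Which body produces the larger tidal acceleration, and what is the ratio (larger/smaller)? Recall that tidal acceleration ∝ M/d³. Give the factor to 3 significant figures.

Tidal stretch scales as M/d³; compute that for each body.
Moon P: (2.40 × 10¹⁸) / (1.13 × 10⁸)³ = 1.663 × 10⁻⁶
Moon S: (1.93 × 10²¹) / (1.37 × 10⁸)³ = 7.506 × 10⁻⁴
Ratio (larger/smaller) = 451

Moon S, by a factor of ≈ 451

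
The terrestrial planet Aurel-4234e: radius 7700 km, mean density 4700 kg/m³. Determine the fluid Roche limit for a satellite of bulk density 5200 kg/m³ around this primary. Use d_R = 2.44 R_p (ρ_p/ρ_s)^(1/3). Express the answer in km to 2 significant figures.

d_R = 2.44 × 7700 km × (4700/5200)^(1/3)
    = 18000 km

18000 km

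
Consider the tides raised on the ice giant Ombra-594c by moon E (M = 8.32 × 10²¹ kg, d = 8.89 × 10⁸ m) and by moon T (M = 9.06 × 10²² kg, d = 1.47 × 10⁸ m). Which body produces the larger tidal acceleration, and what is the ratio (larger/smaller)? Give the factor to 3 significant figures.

Moon T, by a factor of ≈ 2410

Tidal acceleration ∝ M/d³, so compare M/d³ for each.
Moon E: (8.32 × 10²¹) / (8.89 × 10⁸)³ = 1.184 × 10⁻⁵
Moon T: (9.06 × 10²²) / (1.47 × 10⁸)³ = 2.852 × 10⁻²
Ratio (larger/smaller) = 2410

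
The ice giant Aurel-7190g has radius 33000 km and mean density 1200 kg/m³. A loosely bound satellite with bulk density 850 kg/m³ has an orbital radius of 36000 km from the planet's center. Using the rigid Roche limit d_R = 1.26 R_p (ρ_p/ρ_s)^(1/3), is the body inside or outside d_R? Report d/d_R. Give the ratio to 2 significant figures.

inside; d/d_R ≈ 0.77

d_R = 1.26 × (33000 km) × (1200/850)^(1/3) = 46650 km
d/d_R = (36000) / (46650) = 0.77
Since d/d_R < 1, the body is inside the Roche limit.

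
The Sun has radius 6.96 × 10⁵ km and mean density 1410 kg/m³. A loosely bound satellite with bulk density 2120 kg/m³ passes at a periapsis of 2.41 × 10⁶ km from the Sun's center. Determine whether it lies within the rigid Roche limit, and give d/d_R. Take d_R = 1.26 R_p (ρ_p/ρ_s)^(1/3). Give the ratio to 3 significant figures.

d_R = 1.26 × (6.96 × 10⁵ km) × (1410/2120)^(1/3) = 7.655 × 10⁵ km
d/d_R = (2.41 × 10⁶) / (7.655 × 10⁵) = 3.15
Since d/d_R > 1, the body is outside the Roche limit.

outside; d/d_R ≈ 3.15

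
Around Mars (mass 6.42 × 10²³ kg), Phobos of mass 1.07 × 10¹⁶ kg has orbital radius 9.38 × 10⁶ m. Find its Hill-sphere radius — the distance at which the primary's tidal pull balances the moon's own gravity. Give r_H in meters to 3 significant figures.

r_H ≈ a (m/3M)^(1/3)
    = (9.38 × 10⁶) × (1.07 × 10¹⁶ / (3 × 6.42 × 10²³))^(1/3)
    = 1.66 × 10⁴ m

1.66 × 10⁴ m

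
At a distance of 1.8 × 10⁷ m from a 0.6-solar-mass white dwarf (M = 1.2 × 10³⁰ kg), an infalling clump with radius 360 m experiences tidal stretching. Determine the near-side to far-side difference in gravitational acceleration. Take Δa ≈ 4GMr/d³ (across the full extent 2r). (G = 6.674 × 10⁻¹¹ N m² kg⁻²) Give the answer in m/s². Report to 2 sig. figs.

2.0 × 10¹ m/s²

Δa = 4GMr/d³
   = 4 × (6.674 × 10⁻¹¹) × (1.2 × 10³⁰) × (360) / (1.8 × 10⁷)³
   = 2.0 × 10¹ m/s²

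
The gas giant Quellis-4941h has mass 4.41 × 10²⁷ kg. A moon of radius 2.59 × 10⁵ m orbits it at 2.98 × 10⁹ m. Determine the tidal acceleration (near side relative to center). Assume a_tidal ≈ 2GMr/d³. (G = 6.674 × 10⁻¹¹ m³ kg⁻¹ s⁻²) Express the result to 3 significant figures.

5.76 × 10⁻⁶ m/s²

The tidal stretch is the gradient of GM/d² times the body's extent r, hence the 1/d³ dependence.
Δg = 2GMr/d³
   = 2 × (6.674 × 10⁻¹¹) × (4.41 × 10²⁷) × (2.59 × 10⁵) / (2.98 × 10⁹)³
   = 5.76 × 10⁻⁶ m/s²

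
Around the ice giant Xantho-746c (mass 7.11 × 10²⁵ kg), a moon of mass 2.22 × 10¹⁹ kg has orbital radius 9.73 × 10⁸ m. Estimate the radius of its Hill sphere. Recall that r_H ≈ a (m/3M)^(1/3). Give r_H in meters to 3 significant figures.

r_H ≈ a (m/3M)^(1/3)
    = (9.73 × 10⁸) × (2.22 × 10¹⁹ / (3 × 7.11 × 10²⁵))^(1/3)
    = 4.58 × 10⁶ m

4.58 × 10⁶ m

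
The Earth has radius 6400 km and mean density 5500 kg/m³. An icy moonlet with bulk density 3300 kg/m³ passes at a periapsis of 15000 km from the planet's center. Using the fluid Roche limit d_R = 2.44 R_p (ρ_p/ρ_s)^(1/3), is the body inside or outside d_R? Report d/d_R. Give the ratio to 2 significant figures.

d_R = 2.44 × (6400 km) × (5500/3300)^(1/3) = 18510 km
d/d_R = (15000) / (18510) = 0.81
Since d/d_R < 1, the body is inside the Roche limit.

inside; d/d_R ≈ 0.81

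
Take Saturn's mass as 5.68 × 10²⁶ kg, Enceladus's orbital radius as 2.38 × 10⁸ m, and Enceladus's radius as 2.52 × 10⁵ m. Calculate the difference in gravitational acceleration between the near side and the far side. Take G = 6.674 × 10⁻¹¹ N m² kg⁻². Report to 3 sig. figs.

Differencing GM/(d−r)² and GM/(d+r)² to first order in r/d gives 4GMr/d³.
Δg = 4GMr/d³
   = 4 × (6.674 × 10⁻¹¹) × (5.68 × 10²⁶) × (2.52 × 10⁵) / (2.38 × 10⁸)³
   = 2.83 × 10⁻³ m/s²

2.83 × 10⁻³ m/s²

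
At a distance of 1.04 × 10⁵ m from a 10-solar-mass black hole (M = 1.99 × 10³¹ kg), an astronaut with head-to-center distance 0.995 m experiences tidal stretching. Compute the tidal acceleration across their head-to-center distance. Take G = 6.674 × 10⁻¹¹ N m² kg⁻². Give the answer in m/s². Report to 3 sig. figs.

2.35 × 10⁶ m/s²

a_tidal = 2GMr/d³
        = 2 × (6.674 × 10⁻¹¹) × (1.99 × 10³¹) × (0.995) / (1.04 × 10⁵)³
        = 2.35 × 10⁶ m/s²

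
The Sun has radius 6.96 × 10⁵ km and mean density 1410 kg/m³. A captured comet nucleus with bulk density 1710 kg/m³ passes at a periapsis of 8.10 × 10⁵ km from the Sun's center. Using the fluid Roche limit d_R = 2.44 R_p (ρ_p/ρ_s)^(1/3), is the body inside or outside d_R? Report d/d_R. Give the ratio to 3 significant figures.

inside; d/d_R ≈ 0.509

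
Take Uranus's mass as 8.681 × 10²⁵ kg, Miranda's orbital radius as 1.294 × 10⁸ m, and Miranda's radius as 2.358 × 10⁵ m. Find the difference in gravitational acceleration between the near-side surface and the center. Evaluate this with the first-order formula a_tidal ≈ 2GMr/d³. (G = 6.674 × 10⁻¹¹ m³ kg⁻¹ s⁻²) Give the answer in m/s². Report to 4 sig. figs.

The tidal stretch is the gradient of GM/d² times the body's extent r, hence the 1/d³ dependence.
Δg = 2GMr/d³
   = 2 × (6.674 × 10⁻¹¹) × (8.681 × 10²⁵) × (2.358 × 10⁵) / (1.294 × 10⁸)³
   = 1.261 × 10⁻³ m/s²

1.261 × 10⁻³ m/s²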